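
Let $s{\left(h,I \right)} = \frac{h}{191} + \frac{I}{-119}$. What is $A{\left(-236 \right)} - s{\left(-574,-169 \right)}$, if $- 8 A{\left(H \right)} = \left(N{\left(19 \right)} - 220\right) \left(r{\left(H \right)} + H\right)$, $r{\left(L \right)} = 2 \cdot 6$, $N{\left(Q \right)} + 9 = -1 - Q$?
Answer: $- \frac{158430561}{22729} \approx -6970.4$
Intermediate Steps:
$N{\left(Q \right)} = -10 - Q$ ($N{\left(Q \right)} = -9 - \left(1 + Q\right) = -10 - Q$)
$r{\left(L \right)} = 12$
$s{\left(h,I \right)} = - \frac{I}{119} + \frac{h}{191}$ ($s{\left(h,I \right)} = h \frac{1}{191} + I \left(- \frac{1}{119}\right) = \frac{h}{191} - \frac{I}{119} = - \frac{I}{119} + \frac{h}{191}$)
$A{\left(H \right)} = \frac{747}{2} + \frac{249 H}{8}$ ($A{\left(H \right)} = - \frac{\left(\left(-10 - 19\right) - 220\right) \left(12 + H\right)}{8} = - \frac{\left(-29 - 220\right) \left(12 + H\right)}{8} = - \frac{\left(-249\right) \left(12 + H\right)}{8} = - \frac{-2988 - 249 H}{8} = \frac{747}{2} + \frac{249 H}{8}$)
$A{\left(-236 \right)} - s{\left(-574,-169 \right)} = \left(\frac{747}{2} + \frac{249}{8} \left(-236\right)\right) - \left(\left(- \frac{1}{119}\right) \left(-169\right) + \frac{1}{191} \left(-574\right)\right) = \left(\frac{747}{2} - \frac{14691}{2}\right) - \left(\frac{169}{119} - \frac{574}{191}\right) = -6972 - - \frac{36027}{22729} = -6972 + \frac{36027}{22729} = - \frac{158430561}{22729}$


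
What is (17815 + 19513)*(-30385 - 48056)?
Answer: -2928045648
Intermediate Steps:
(17815 + 19513)*(-30385 - 48056) = 37328*(-78441) = -2928045648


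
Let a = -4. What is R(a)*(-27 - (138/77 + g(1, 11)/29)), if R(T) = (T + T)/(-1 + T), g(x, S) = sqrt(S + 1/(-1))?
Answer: -17736/385 - 8*sqrt(10)/145 ≈ -46.242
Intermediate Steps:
g(x, S) = sqrt(-1 + S) (g(x, S) = sqrt(S - 1) = sqrt(-1 + S))
R(T) = 2*T/(-1 + T) (R(T) = (2*T)/(-1 + T) = 2*T/(-1 + T))
R(a)*(-27 - (138/77 + g(1, 11)/29)) = (2*(-4)/(-1 - 4))*(-27 - (138/77 + sqrt(-1 + 11)/29)) = (2*(-4)/(-5))*(-27 - (138*(1/77) + sqrt(10)*(1/29))) = (2*(-4)*(-1/5))*(-27 - (138/77 + sqrt(10)/29)) = 8*(-27 + (-138/77 - sqrt(10)/29))/5 = 8*(-2217/77 - sqrt(10)/29)/5 = -17736/385 - 8*sqrt(10)/145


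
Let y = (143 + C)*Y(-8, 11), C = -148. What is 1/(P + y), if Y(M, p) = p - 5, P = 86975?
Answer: 1/86945 ≈ 1.1502e-5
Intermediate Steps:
Y(M, p) = -5 + p
y = -30 (y = (143 - 148)*(-5 + 11) = -5*6 = -30)
1/(P + y) = 1/(86975 - 30) = 1/86945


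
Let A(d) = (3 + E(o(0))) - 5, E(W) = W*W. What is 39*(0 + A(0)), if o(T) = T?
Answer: -78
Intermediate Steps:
E(W) = W²
A(d) = -2 (A(d) = (3 + 0²) - 5 = (3 + 0) - 5 = 3 - 5 = -2)
39*(0 + A(0)) = 39*(0 - 2) = 39*(-2) = -78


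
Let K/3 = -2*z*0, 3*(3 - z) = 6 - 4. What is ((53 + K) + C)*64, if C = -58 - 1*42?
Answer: -3008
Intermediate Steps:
z = 7/3 (z = 3 - (6 - 4)/3 = 3 - ⅓*2 = 3 - ⅔ = 7/3 ≈ 2.3333)
C = -100 (C = -58 - 42 = -100)
K = 0 (K = 3*(-2*7/3*0) = 3*(-14/3*0) = 3*0 = 0)
((53 + K) + C)*64 = ((53 + 0) - 100)*64 = (53 - 100)*64 = -47*64 = -3008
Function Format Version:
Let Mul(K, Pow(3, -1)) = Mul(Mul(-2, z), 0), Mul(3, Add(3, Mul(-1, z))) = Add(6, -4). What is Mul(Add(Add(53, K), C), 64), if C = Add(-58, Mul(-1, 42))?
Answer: -3008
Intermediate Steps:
z = Rational(7, 3) (z = Add(3, Mul(Rational(-1, 3), Add(6, -4))) = Add(3, Mul(Rational(-1, 3), 2)) = Add(3, Rational(-2, 3)) = Rational(7, 3) ≈ 2.3333)
C = -100 (C = Add(-58, -42) = -100)
K = 0 (K = Mul(3, Mul(Mul(-2, Rational(7, 3)), 0)) = Mul(3, Mul(Rational(-14, 3), 0)) = Mul(3, 0) = 0)
Mul(Add(Add(53, K), C), 64) = Mul(Add(Add(53, 0), -100), 64) = Mul(Add(53, -100), 64) = Mul(-47, 64) = -3008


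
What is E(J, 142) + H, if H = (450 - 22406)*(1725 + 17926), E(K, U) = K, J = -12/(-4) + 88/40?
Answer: -2157286754/5 ≈ -4.3146e+8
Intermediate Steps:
J = 26/5 (J = -12*(-1/4) + 88*(1/40) = 3 + 11/5 = 26/5 ≈ 5.2000)
H = -431457356 (H = -21956*19651 = -431457356)
E(J, 142) + H = 26/5 - 431457356 = -2157286754/5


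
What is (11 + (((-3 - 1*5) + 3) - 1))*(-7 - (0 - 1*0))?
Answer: -35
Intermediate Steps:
(11 + (((-3 - 1*5) + 3) - 1))*(-7 - (0 - 1*0)) = (11 + (((-3 - 5) + 3) - 1))*(-7 - (0 + 0)) = (11 + ((-8 + 3) - 1))*(-7 - 1*0) = (11 + (-5 - 1))*(-7 + 0) = (11 - 6)*(-7) = 5*(-7) = -35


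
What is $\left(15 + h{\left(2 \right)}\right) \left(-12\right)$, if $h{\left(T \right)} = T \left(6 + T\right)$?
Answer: $-372$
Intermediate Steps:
$\left(15 + h{\left(2 \right)}\right) \left(-12\right) = \left(15 + 2 \left(6 + 2\right)\right) \left(-12\right) = \left(15 + 2 \cdot 8\right) \left(-12\right) = \left(15 + 16\right) \left(-12\right) = 31 \left(-12\right) = -372$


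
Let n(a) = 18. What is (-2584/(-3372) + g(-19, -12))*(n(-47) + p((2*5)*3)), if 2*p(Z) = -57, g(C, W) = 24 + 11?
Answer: -211057/562 ≈ -375.55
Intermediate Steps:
g(C, W) = 35
p(Z) = -57/2 (p(Z) = (½)*(-57) = -57/2)
(-2584/(-3372) + g(-19, -12))*(n(-47) + p((2*5)*3)) = (-2584/(-3372) + 35)*(18 - 57/2) = (-2584*(-1/3372) + 35)*(-21/2) = (646/843 + 35)*(-21/2) = (30151/843)*(-21/2) = -211057/562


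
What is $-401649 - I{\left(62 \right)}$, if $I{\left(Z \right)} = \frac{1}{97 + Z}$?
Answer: $- \frac{63862192}{159} \approx -4.0165 \cdot 10^{5}$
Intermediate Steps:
$-401649 - I{\left(62 \right)} = -401649 - \frac{1}{97 + 62} = -401649 - \frac{1}{159} = - \frac{63862192}{159}$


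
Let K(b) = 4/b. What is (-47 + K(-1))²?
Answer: 2601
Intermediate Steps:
(-47 + K(-1))² = (-47 + 4/(-1))² = (-47 + 4*(-1))² = (-47 - 4)² = (-51)² = 2601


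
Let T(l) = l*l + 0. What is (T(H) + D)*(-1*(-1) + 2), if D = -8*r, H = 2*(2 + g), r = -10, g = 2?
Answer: 432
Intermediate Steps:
H = 8 (H = 2*(2 + 2) = 2*4 = 8)
D = 80 (D = -8*(-10) = 80)
T(l) = l² (T(l) = l² + 0 = l²)
(T(H) + D)*(-1*(-1) + 2) = (8² + 80)*(-1*(-1) + 2) = (64 + 80)*(1 + 2) = 144*3 = 432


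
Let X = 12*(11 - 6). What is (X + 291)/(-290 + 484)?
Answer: 351/194 ≈ 1.8093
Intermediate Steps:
X = 60 (X = 12*5 = 60)
(X + 291)/(-290 + 484) = (60 + 291)/(-290 + 484) = 351/194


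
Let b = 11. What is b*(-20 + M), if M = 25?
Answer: 55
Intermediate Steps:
b*(-20 + M) = 11*(-20 + 25) = 11*5 = 55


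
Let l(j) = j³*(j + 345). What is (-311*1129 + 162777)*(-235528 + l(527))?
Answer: -24037799422360416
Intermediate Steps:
l(j) = j³*(345 + j)
(-311*1129 + 162777)*(-235528 + l(527)) = (-311*1129 + 162777)*(-235528 + 527³*(345 + 527)) = (-351119 + 162777)*(-235528 + 146363183*872) = -188342*(-235528 + 127628695576) = -188342*127628460048 = -24037799422360416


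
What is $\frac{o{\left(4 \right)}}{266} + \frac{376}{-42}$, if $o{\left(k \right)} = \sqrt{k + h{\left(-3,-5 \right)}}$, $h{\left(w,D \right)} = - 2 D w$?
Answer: $- \frac{188}{21} + \frac{i \sqrt{26}}{266} \approx -8.9524 + 0.019169 i$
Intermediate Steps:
$h{\left(w,D \right)} = - 2 D w$
$o{\left(k \right)} = \sqrt{-30 + k}$ ($o{\left(k \right)} = \sqrt{k - \left(-10\right) \left(-3\right)} = \sqrt{k - 30} = \sqrt{-30 + k}$)
$\frac{o{\left(4 \right)}}{266} + \frac{376}{-42} = \frac{\sqrt{-30 + 4}}{266} + \frac{376}{-42} = \sqrt{-26} \cdot \frac{1}{266} + 376 \left(- \frac{1}{42}\right) = i \sqrt{26} \cdot \frac{1}{266} - \frac{188}{21} = \frac{i \sqrt{26}}{266} - \frac{188}{21} = - \frac{188}{21} + \frac{i \sqrt{26}}{266}$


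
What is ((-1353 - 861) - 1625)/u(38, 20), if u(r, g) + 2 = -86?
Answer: 349/8 ≈ 43.625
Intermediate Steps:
u(r, g) = -88 (u(r, g) = -2 - 86 = -88)
((-1353 - 861) - 1625)/u(38, 20) = ((-1353 - 861) - 1625)/(-88) = (-2214 - 1625)*(-1/88) = -3839*(-1/88) = 349/8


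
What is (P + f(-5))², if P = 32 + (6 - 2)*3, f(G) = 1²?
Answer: 2025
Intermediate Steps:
f(G) = 1
P = 44 (P = 32 + 4*3 = 32 + 12 = 44)
(P + f(-5))² = (44 + 1)² = 45² = 2025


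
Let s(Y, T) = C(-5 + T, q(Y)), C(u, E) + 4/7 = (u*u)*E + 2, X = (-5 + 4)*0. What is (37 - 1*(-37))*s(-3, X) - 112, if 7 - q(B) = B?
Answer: 129456/7 ≈ 18494.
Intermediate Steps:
q(B) = 7 - B
X = 0 (X = -1*0 = 0)
C(u, E) = 10/7 + E*u² (C(u, E) = -4/7 + ((u*u)*E + 2) = -4/7 + (u²*E + 2) = -4/7 + (E*u² + 2) = -4/7 + (2 + E*u²) = 10/7 + E*u²)
s(Y, T) = 10/7 + (-5 + T)²*(7 - Y) (s(Y, T) = 10/7 + (7 - Y)*(-5 + T)² = 10/7 + (-5 + T)²*(7 - Y))
(37 - 1*(-37))*s(-3, X) - 112 = (37 - 1*(-37))*(10/7 + (-5 + 0)²*(7 - 1*(-3))) - 112 = (37 + 37)*(10/7 + (-5)²*(7 + 3)) - 112 = 74*(10/7 + 25*10) - 112 = 74*(10/7 + 250) - 112 = 74*(1760/7) - 112 = 130240/7 - 112 = 129456/7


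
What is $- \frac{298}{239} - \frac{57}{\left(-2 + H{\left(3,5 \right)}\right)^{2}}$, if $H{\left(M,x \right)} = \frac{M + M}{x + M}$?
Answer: $- \frac{225418}{5975} \approx -37.727$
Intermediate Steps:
$H{\left(M,x \right)} = \frac{2 M}{M + x}$
$- \frac{298}{239} - \frac{57}{\left(-2 + H{\left(3,5 \right)}\right)^{2}} = - \frac{298}{239} - \frac{57}{\left(-2 + 2 \cdot 3 \frac{1}{3 + 5}\right)^{2}} = \left(-298\right) \frac{1}{239} - \frac{57}{\left(-2 + 2 \cdot 3 \cdot \frac{1}{8}\right)^{2}} = - \frac{298}{239} - \frac{57}{\left(-2 + 2 \cdot 3 \cdot \frac{1}{8}\right)^{2}} = - \frac{298}{239} - \frac{57}{\left(-2 + \frac{3}{4}\right)^{2}} = - \frac{298}{239} - \frac{57}{\left(- \frac{5}{4}\right)^{2}} = - \frac{298}{239} - \frac{57}{\frac{25}{16}} = - \frac{298}{239} - \frac{912}{25} = - \frac{225418}{5975}$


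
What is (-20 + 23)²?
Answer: 9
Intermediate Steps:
(-20 + 23)² = 3² = 9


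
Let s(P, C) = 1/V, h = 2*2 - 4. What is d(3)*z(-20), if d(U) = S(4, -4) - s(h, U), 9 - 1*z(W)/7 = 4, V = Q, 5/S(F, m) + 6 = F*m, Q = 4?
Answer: -735/44 ≈ -16.705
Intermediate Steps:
S(F, m) = 5/(-6 + F*m)
V = 4
z(W) = 35 (z(W) = 63 - 7*4 = 63 - 28 = 35)
h = 0 (h = 4 - 4 = 0)
s(P, C) = ¼ (s(P, C) = 1/4 = ¼)
d(U) = -21/44 (d(U) = 5/(-6 + 4*(-4)) - 1*¼ = 5/(-6 - 16) - ¼ = 5/(-22) - ¼ = 5*(-1/22) - ¼ = -5/22 - ¼ = -21/44)
d(3)*z(-20) = -21/44*35 = -735/44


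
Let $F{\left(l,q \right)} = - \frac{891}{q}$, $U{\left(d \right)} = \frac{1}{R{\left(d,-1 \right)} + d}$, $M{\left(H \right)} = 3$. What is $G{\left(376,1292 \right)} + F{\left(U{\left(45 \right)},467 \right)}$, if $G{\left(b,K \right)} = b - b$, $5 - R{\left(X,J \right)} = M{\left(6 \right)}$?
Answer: $- \frac{891}{467} \approx -1.9079$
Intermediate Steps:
$R{\left(X,J \right)} = 2$ ($R{\left(X,J \right)} = 5 - 3 = 2$)
$U{\left(d \right)} = \frac{1}{2 + d}$
$G{\left(b,K \right)} = 0$
$G{\left(376,1292 \right)} + F{\left(U{\left(45 \right)},467 \right)} = 0 - \frac{891}{467} = - \frac{891}{467}$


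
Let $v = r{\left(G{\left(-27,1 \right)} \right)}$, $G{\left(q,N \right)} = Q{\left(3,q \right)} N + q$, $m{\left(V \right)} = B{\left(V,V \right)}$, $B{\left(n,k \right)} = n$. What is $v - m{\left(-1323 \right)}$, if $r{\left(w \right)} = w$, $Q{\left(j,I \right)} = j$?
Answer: $1299$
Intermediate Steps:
$m{\left(V \right)} = V$
$G{\left(q,N \right)} = q + 3 N$ ($G{\left(q,N \right)} = 3 N + q = q + 3 N$)
$v = -24$ ($v = -27 + 3 \cdot 1 = -27 + 3 = -24$)
$v - m{\left(-1323 \right)} = -24 - -1323 = -24 + 1323 = 1299$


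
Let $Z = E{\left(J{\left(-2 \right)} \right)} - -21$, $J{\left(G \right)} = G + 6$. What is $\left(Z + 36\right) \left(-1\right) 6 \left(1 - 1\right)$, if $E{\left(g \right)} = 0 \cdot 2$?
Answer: $0$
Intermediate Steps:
$J{\left(G \right)} = 6 + G$
$E{\left(g \right)} = 0$
$Z = 21$ ($Z = 0 - -21 = 0 + 21 = 21$)
$\left(Z + 36\right) \left(-1\right) 6 \left(1 - 1\right) = \left(21 + 36\right) \left(-1\right) 6 \left(1 - 1\right) = 57 \left(\left(-6\right) 0\right) = 57 \cdot 0 = 0$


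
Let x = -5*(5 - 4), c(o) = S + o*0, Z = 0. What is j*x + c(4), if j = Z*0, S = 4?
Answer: 4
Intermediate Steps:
c(o) = 4 (c(o) = 4 + o*0 = 4 + 0 = 4)
j = 0 (j = 0*0 = 0)
x = -5 (x = -5*1 = -5)
j*x + c(4) = 0*(-5) + 4 = 0 + 4 = 4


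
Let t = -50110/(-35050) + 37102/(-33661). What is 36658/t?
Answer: 4324977007690/38632761 ≈ 1.1195e+5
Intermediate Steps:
t = 38632761/117981805 (t = -50110*(-1/35050) + 37102*(-1/33661) = 5011/3505 - 37102/33661 = 38632761/117981805 ≈ 0.32745)
36658/t = 36658/(38632761/117981805) = 36658*(117981805/38632761) = 4324977007690/38632761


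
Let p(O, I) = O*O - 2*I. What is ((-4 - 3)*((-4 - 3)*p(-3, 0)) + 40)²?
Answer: 231361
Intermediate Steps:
p(O, I) = O² - 2*I
((-4 - 3)*((-4 - 3)*p(-3, 0)) + 40)² = ((-4 - 3)*((-4 - 3)*((-3)² - 2*0)) + 40)² = (-(-49)*(9 + 0) + 40)² = (-(-49)*9 + 40)² = (-7*(-63) + 40)² = (441 + 40)² = 481² = 231361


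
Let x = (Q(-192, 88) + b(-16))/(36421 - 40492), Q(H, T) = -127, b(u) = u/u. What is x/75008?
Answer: 21/50892928 ≈ 4.1263e-7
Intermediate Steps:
b(u) = 1
x = 42/1357 (x = (-127 + 1)/(36421 - 40492) = -126/(-4071) = -126*(-1/4071) = 42/1357 ≈ 0.030951)
x/75008 = (42/1357)/75008 = (42/1357)*(1/75008) = 21/50892928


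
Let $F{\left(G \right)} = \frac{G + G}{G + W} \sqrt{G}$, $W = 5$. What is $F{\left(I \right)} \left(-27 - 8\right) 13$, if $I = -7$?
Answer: $- 3185 i \sqrt{7} \approx - 8426.7 i$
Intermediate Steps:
$F{\left(G \right)} = \frac{2 G^{\frac{3}{2}}}{5 + G}$ ($F{\left(G \right)} = \frac{G + G}{G + 5} \sqrt{G} = \frac{2 G}{5 + G} \sqrt{G} = \frac{2 G^{\frac{3}{2}}}{5 + G}$)
$F{\left(I \right)} \left(-27 - 8\right) 13 = \frac{2 \left(-7\right)^{\frac{3}{2}}}{5 - 7} \left(-27 - 8\right) 13 = \frac{2 \left(- 7 i \sqrt{7}\right)}{-2} \left(-27 - 8\right) 13 = 2 \left(- 7 i \sqrt{7}\right) \left(- \frac{1}{2}\right) \left(-35\right) 13 = 7 i \sqrt{7} \left(-35\right) 13 = - 245 i \sqrt{7} \cdot 13 = - 3185 i \sqrt{7}$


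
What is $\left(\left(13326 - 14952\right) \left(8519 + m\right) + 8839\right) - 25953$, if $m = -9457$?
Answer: $1508074$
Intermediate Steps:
$\left(\left(13326 - 14952\right) \left(8519 + m\right) + 8839\right) - 25953 = \left(\left(13326 - 14952\right) \left(8519 - 9457\right) + 8839\right) - 25953 = \left(\left(-1626\right) \left(-938\right) + 8839\right) - 25953 = \left(1525188 + 8839\right) - 25953 = 1534027 - 25953 = 1508074$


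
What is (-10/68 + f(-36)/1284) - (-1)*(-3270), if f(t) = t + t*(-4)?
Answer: -11896489/3638 ≈ -3270.1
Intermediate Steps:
f(t) = -3*t (f(t) = t - 4*t = -3*t)
(-10/68 + f(-36)/1284) - (-1)*(-3270) = (-10/68 - 3*(-36)/1284) - (-1)*(-3270) = (-10*1/68 + 108*(1/1284)) - 1*3270 = (-5/34 + 9/107) - 3270 = -229/3638 - 3270 = -11896489/3638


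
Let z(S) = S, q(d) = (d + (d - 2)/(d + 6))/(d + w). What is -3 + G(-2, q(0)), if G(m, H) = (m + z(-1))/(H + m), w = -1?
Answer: -6/5 ≈ -1.2000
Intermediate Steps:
q(d) = (d + (-2 + d)/(6 + d))/(-1 + d) (q(d) = (d + (d - 2)/(d + 6))/(d - 1) = (d + (-2 + d)/(6 + d))/(-1 + d))
G(m, H) = (-1 + m)/(H + m) (G(m, H) = (m - 1)/(H + m) = (-1 + m)/(H + m))
-3 + G(-2, q(0)) = -3 + (-1 - 2)/((-2 + 0² + 7*0)/(-6 + 0² + 5*0) - 2) = -3 - 3/((-2 + 0 + 0)/(-6 + 0 + 0) - 2) = -3 - 3/(-2/(-6) - 2) = -3 - 3/(-⅙*(-2) - 2) = -3 - 3/(⅓ - 2) = -3 - 3/(-5/3) = -3 - ⅗*(-3) = -3 + 9/5 = -6/5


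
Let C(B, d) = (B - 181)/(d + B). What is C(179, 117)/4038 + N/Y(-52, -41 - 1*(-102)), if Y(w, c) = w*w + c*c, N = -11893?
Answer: -7107548657/3839734200 ≈ -1.8511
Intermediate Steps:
C(B, d) = (-181 + B)/(B + d)
Y(w, c) = c² + w² (Y(w, c) = w² + c² = c² + w²)
C(179, 117)/4038 + N/Y(-52, -41 - 1*(-102)) = ((-181 + 179)/(179 + 117))/4038 - 11893/((-41 - 1*(-102))² + (-52)²) = (-2/296)*(1/4038) - 11893/((-41 + 102)² + 2704) = ((1/296)*(-2))*(1/4038) - 11893/(61² + 2704) = -1/148*1/4038 - 11893/(3721 + 2704) = -1/597624 - 11893/6425 = -7107548657/3839734200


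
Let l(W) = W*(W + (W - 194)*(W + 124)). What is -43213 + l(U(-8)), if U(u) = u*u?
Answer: -1603277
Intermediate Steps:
U(u) = u²
l(W) = W*(W + (-194 + W)*(124 + W))
-43213 + l(U(-8)) = -43213 + (-8)²*(-24056 + ((-8)²)² - 69*(-8)²) = -43213 + 64*(-24056 + 64² - 69*64) = -43213 + 64*(-24056 + 4096 - 4416) = -43213 + 64*(-24376) = -43213 - 1560064 = -1603277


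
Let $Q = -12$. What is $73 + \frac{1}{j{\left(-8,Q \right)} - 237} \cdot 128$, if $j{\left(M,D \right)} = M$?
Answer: $\frac{17757}{245} \approx 72.478$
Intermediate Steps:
$73 + \frac{1}{j{\left(-8,Q \right)} - 237} \cdot 128 = 73 + \frac{1}{-8 - 237} \cdot 128 = 73 + \frac{1}{-245} \cdot 128 = 73 - \frac{128}{245} = \frac{17757}{245}$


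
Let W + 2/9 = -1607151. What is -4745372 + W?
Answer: -57172709/9 ≈ -6.3525e+6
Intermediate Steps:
W = -14464361/9 (W = -2/9 - 1607151 = -14464361/9 ≈ -1.6072e+6)
-4745372 + W = -4745372 - 14464361/9 = -57172709/9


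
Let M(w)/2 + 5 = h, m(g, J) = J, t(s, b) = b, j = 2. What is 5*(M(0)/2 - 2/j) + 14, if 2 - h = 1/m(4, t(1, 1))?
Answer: -11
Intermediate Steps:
h = 1 (h = 2 - 1/1 = 2 - 1*1 = 2 - 1 = 1)
M(w) = -8 (M(w) = -10 + 2*1 = -10 + 2 = -8)
5*(M(0)/2 - 2/j) + 14 = 5*(-8/2 - 2/2) + 14 = 5*(-8*1/2 - 2*1/2) + 14 = 5*(-4 - 1) + 14 = 5*(-5) + 14 = -25 + 14 = -11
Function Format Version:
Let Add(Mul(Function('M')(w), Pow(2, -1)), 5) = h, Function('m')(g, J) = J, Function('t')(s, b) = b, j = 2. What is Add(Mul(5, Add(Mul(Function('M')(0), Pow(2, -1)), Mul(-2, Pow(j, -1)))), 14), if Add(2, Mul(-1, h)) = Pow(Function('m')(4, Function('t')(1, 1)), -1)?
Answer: -11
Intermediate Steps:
h = 1 (h = Add(2, Mul(-1, Pow(1, -1))) = Add(2, Mul(-1, 1)) = Add(2, -1) = 1)
Function('M')(w) = -8 (Function('M')(w) = Add(-10, Mul(2, 1)) = Add(-10, 2) = -8)
Add(Mul(5, Add(Mul(Function('M')(0), Pow(2, -1)), Mul(-2, Pow(j, -1)))), 14) = Add(Mul(5, Add(Mul(-8, Pow(2, -1)), Mul(-2, Pow(2, -1)))), 14) = Add(Mul(5, Add(Mul(-8, Rational(1, 2)), Mul(-2, Rational(1, 2)))), 14) = Add(Mul(5, Add(-4, -1)), 14) = Add(Mul(5, -5), 14) = Add(-25, 14) = -11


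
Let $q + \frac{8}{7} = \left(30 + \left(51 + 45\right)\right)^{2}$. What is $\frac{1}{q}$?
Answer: $\frac{7}{111124} \approx 6.2993 \cdot 10^{-5}$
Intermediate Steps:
$q = \frac{111124}{7}$ ($q = - \frac{8}{7} + \left(30 + \left(51 + 45\right)\right)^{2} = - \frac{8}{7} + \left(30 + 96\right)^{2} = - \frac{8}{7} + 126^{2} = - \frac{8}{7} + 15876 = \frac{111124}{7} \approx 15875.0$)
$\frac{1}{q} = \frac{1}{\frac{111124}{7}} = \frac{7}{111124}$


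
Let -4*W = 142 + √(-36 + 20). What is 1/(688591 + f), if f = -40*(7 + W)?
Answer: 689731/475728853961 - 40*I/475728853961 ≈ 1.4498e-6 - 8.4082e-11*I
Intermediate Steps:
W = -71/2 - I (W = -(142 + √(-36 + 20))/4 = -(142 + √(-16))/4 = -(142 + 4*I)/4 = -71/2 - I ≈ -35.5 - 1.0*I)
f = 1140 + 40*I (f = -40*(7 + (-71/2 - I)) = -40*(-57/2 - I) = 1140 + 40*I ≈ 1140.0 + 40.0*I)
1/(688591 + f) = 1/(688591 + (1140 + 40*I)) = 1/(689731 + 40*I) = (689731 - 40*I)/475728853961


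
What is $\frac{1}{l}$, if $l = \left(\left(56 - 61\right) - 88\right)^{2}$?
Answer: $\frac{1}{8649} \approx 0.00011562$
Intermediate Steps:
$l = 8649$ ($l = \left(-5 - 88\right)^{2} = \left(-93\right)^{2} = 8649$)
$\frac{1}{l} = \frac{1}{8649}$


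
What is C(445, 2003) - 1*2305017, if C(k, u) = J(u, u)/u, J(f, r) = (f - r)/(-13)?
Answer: -2305017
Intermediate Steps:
J(f, r) = -f/13 + r/13 (J(f, r) = (f - r)*(-1/13) = -f/13 + r/13)
C(k, u) = 0 (C(k, u) = (-u/13 + u/13)/u = 0/u = 0)
C(445, 2003) - 1*2305017 = 0 - 1*2305017 = 0 - 2305017 = -2305017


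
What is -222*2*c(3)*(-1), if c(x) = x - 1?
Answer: 888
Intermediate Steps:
c(x) = -1 + x
-222*2*c(3)*(-1) = -222*2*(-1 + 3)*(-1) = -222*2*2*(-1) = -888*(-1) = -222*(-4) = 888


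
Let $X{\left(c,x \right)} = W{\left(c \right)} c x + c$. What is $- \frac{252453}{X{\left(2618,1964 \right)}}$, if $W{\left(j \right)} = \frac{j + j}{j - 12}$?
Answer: $- \frac{328946259}{13464517990} \approx -0.024431$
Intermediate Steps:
$W{\left(j \right)} = \frac{2 j}{-12 + j}$
$X{\left(c,x \right)} = c + \frac{2 x c^{2}}{-12 + c}$ ($X{\left(c,x \right)} = \frac{2 c}{-12 + c} c x + c = \frac{2 c^{2}}{-12 + c} x + c = \frac{2 x c^{2}}{-12 + c} + c = c + \frac{2 x c^{2}}{-12 + c}$)
$- \frac{252453}{X{\left(2618,1964 \right)}} = - \frac{252453}{2618 \frac{1}{-12 + 2618} \left(-12 + 2618 + 2 \cdot 2618 \cdot 1964\right)} = - \frac{252453}{2618 \cdot \frac{1}{2606} \left(-12 + 2618 + 10283504\right)} = - \frac{252453}{2618 \cdot \frac{1}{2606} \cdot 10286110} = - \frac{252453}{\frac{13464517990}{1303}} = \left(-252453\right) \frac{1303}{13464517990} = - \frac{328946259}{13464517990}$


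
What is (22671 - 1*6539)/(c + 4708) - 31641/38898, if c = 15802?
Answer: -3575729/132966330 ≈ -0.026892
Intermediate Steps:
(22671 - 1*6539)/(c + 4708) - 31641/38898 = (22671 - 1*6539)/(15802 + 4708) - 31641/38898 = (22671 - 6539)/20510 - 31641*1/38898 = 16132*(1/20510) - 10547/12966 = 8066/10255 - 10547/12966 = -3575729/132966330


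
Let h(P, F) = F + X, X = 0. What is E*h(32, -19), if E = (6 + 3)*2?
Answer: -342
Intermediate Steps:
E = 18 (E = 9*2 = 18)
h(P, F) = F (h(P, F) = F + 0 = F)
E*h(32, -19) = 18*(-19) = -342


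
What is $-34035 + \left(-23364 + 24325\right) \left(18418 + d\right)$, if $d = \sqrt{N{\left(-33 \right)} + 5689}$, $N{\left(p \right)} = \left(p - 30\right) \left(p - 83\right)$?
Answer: $17665663 + 961 \sqrt{12997} \approx 1.7775 \cdot 10^{7}$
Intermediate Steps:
$N{\left(p \right)} = \left(-83 + p\right) \left(-30 + p\right)$ ($N{\left(p \right)} = \left(-30 + p\right) \left(-83 + p\right) = \left(-83 + p\right) \left(-30 + p\right)$)
$d = \sqrt{12997}$ ($d = \sqrt{\left(2490 + \left(-33\right)^{2} - -3729\right) + 5689} = \sqrt{\left(2490 + 1089 + 3729\right) + 5689} = \sqrt{7308 + 5689} = \sqrt{12997} \approx 114.0$)
$-34035 + \left(-23364 + 24325\right) \left(18418 + d\right) = -34035 + \left(-23364 + 24325\right) \left(18418 + \sqrt{12997}\right) = -34035 + 961 \left(18418 + \sqrt{12997}\right) = -34035 + \left(17699698 + 961 \sqrt{12997}\right) = 17665663 + 961 \sqrt{12997}$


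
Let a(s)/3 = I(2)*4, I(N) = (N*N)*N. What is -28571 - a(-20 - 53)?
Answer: -28667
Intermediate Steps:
I(N) = N³ (I(N) = N²*N = N³)
a(s) = 96 (a(s) = 3*(2³*4) = 3*(8*4) = 3*32 = 96)
-28571 - a(-20 - 53) = -28571 - 1*96 = -28571 - 96 = -28667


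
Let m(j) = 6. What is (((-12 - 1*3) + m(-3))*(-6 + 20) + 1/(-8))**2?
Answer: 1018081/64 ≈ 15908.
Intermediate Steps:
(((-12 - 1*3) + m(-3))*(-6 + 20) + 1/(-8))**2 = (((-12 - 1*3) + 6)*(-6 + 20) + 1/(-8))**2 = (((-12 - 3) + 6)*14 - 1/8)**2 = ((-15 + 6)*14 - 1/8)**2 = (-9*14 - 1/8)**2 = (-126 - 1/8)**2 = (-1009/8)**2 = 1018081/64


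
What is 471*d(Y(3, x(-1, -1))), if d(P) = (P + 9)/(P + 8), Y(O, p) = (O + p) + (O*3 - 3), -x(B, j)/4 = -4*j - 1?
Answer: 2826/5 ≈ 565.20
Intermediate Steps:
x(B, j) = 4 + 16*j (x(B, j) = -4*(-4*j - 1) = -4*(-1 - 4*j) = 4 + 16*j)
Y(O, p) = -3 + p + 4*O (Y(O, p) = (O + p) + (3*O - 3) = (O + p) + (-3 + 3*O) = -3 + p + 4*O)
d(P) = (9 + P)/(8 + P)
471*d(Y(3, x(-1, -1))) = 471*((9 + (-3 + (4 + 16*(-1)) + 4*3))/(8 + (-3 + (4 + 16*(-1)) + 4*3))) = 471*((9 + (-3 + (4 - 16) + 12))/(8 + (-3 + (4 - 16) + 12))) = 471*((9 + (-3 - 12 + 12))/(8 + (-3 - 12 + 12))) = 471*((9 - 3)/(8 - 3)) = 471*(6/5) = 2826/5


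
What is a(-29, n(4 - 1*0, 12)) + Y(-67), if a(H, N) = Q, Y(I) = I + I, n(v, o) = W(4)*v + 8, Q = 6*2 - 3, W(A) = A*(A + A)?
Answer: -125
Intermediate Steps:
W(A) = 2*A² (W(A) = A*(2*A) = 2*A²)
Q = 9 (Q = 12 - 3 = 9)
n(v, o) = 8 + 32*v (n(v, o) = (2*4²)*v + 8 = (2*16)*v + 8 = 32*v + 8 = 8 + 32*v)
Y(I) = 2*I
a(H, N) = 9
a(-29, n(4 - 1*0, 12)) + Y(-67) = 9 + 2*(-67) = 9 - 134 = -125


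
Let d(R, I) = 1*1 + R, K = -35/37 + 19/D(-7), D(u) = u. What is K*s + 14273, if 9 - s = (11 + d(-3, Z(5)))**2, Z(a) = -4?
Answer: 3764963/259 ≈ 14537.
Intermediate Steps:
K = -948/259 (K = -35/37 + 19/(-7) = -35*1/37 + 19*(-1/7) = -35/37 - 19/7 = -948/259 ≈ -3.6602)
d(R, I) = 1 + R
s = -72 (s = 9 - (11 + (1 - 3))**2 = 9 - (11 - 2)**2 = 9 - 1*9**2 = 9 - 1*81 = 9 - 81 = -72)
K*s + 14273 = -948/259*(-72) + 14273 = 68256/259 + 14273 = 3764963/259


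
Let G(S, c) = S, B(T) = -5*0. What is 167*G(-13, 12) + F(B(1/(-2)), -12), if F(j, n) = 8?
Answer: -2163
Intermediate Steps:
B(T) = 0
167*G(-13, 12) + F(B(1/(-2)), -12) = 167*(-13) + 8 = -2171 + 8 = -2163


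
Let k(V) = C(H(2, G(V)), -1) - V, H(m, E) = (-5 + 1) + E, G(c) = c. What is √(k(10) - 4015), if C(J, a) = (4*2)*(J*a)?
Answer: I*√4073 ≈ 63.82*I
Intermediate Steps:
H(m, E) = -4 + E
C(J, a) = 8*J*a (C(J, a) = 8*(J*a) = 8*J*a)
k(V) = 32 - 9*V (k(V) = 8*(-4 + V)*(-1) - V = (32 - 8*V) - V = 32 - 9*V)
√(k(10) - 4015) = √((32 - 9*10) - 4015) = √((32 - 90) - 4015) = √(-58 - 4015) = √(-4073) = I*√4073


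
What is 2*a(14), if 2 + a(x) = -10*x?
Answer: -284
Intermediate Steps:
a(x) = -2 - 10*x
2*a(14) = 2*(-2 - 10*14) = 2*(-2 - 140) = 2*(-142) = -284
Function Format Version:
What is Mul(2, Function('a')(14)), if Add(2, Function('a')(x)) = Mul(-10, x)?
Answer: -284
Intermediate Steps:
Function('a')(x) = Add(-2, Mul(-10, x))
Mul(2, Function('a')(14)) = Mul(2, Add(-2, Mul(-10, 14))) = Mul(2, Add(-2, -140)) = Mul(2, -142) = -284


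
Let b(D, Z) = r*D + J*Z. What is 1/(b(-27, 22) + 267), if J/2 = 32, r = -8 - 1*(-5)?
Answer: 1/1756 ≈ 0.00056948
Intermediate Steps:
r = -3 (r = -8 + 5 = -3)
J = 64 (J = 2*32 = 64)
b(D, Z) = -3*D + 64*Z
1/(b(-27, 22) + 267) = 1/((-3*(-27) + 64*22) + 267) = 1/((81 + 1408) + 267) = 1/(1489 + 267) = 1/1756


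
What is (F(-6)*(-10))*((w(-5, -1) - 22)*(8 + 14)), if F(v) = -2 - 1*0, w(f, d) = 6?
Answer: -7040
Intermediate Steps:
F(v) = -2 (F(v) = -2 + 0 = -2)
(F(-6)*(-10))*((w(-5, -1) - 22)*(8 + 14)) = (-2*(-10))*((6 - 22)*(8 + 14)) = 20*(-16*22) = 20*(-352) = -7040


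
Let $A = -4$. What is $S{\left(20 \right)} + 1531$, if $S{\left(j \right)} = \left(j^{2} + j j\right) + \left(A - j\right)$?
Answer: $2307$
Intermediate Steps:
$S{\left(j \right)} = -4 - j + 2 j^{2}$ ($S{\left(j \right)} = \left(j^{2} + j j\right) - \left(4 + j\right) = \left(j^{2} + j^{2}\right) - \left(4 + j\right) = 2 j^{2} - \left(4 + j\right) = -4 - j + 2 j^{2}$)
$S{\left(20 \right)} + 1531 = \left(-4 - 20 + 2 \cdot 20^{2}\right) + 1531 = \left(-4 - 20 + 2 \cdot 400\right) + 1531 = \left(-4 - 20 + 800\right) + 1531 = 776 + 1531 = 2307$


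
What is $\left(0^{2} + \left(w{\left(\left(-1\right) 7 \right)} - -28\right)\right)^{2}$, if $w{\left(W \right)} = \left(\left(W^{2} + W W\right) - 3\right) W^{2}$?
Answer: $21930489$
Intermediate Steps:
$w{\left(W \right)} = W^{2} \left(-3 + 2 W^{2}\right)$ ($w{\left(W \right)} = \left(\left(W^{2} + W^{2}\right) - 3\right) W^{2} = \left(2 W^{2} - 3\right) W^{2} = \left(-3 + 2 W^{2}\right) W^{2} = W^{2} \left(-3 + 2 W^{2}\right)$)
$\left(0^{2} + \left(w{\left(\left(-1\right) 7 \right)} - -28\right)\right)^{2} = \left(0^{2} - \left(-28 - \left(\left(-1\right) 7\right)^{2} \left(-3 + 2 \left(\left(-1\right) 7\right)^{2}\right)\right)\right)^{2} = \left(0 + \left(\left(-7\right)^{2} \left(-3 + 2 \left(-7\right)^{2}\right) + 28\right)\right)^{2} = \left(0 + \left(49 \left(-3 + 2 \cdot 49\right) + 28\right)\right)^{2} = \left(0 + \left(49 \left(-3 + 98\right) + 28\right)\right)^{2} = \left(0 + \left(49 \cdot 95 + 28\right)\right)^{2} = \left(0 + \left(4655 + 28\right)\right)^{2} = \left(0 + 4683\right)^{2} = 4683^{2} = 21930489$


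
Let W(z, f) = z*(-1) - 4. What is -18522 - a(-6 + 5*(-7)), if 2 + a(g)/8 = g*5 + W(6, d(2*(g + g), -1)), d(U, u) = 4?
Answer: -16786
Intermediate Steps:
W(z, f) = -4 - z (W(z, f) = -z - 4 = -4 - z)
a(g) = -96 + 40*g (a(g) = -16 + 8*(g*5 + (-4 - 1*6)) = -16 + 8*(5*g + (-4 - 6)) = -16 + 8*(5*g - 10) = -16 + 8*(-10 + 5*g) = -16 + (-80 + 40*g) = -96 + 40*g)
-18522 - a(-6 + 5*(-7)) = -18522 - (-96 + 40*(-6 + 5*(-7))) = -18522 - (-96 + 40*(-6 - 35)) = -18522 - (-96 + 40*(-41)) = -18522 - (-96 - 1640) = -18522 - 1*(-1736) = -18522 + 1736 = -16786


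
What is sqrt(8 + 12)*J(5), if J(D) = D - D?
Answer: 0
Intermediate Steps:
J(D) = 0
sqrt(8 + 12)*J(5) = sqrt(8 + 12)*0 = sqrt(20)*0 = (2*sqrt(5))*0 = 0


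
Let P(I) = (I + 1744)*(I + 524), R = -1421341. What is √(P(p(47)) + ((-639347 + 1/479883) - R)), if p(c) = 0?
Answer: √390533385342970533/479883 ≈ 1302.2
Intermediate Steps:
P(I) = (524 + I)*(1744 + I) (P(I) = (1744 + I)*(524 + I) = (524 + I)*(1744 + I))
√(P(p(47)) + ((-639347 + 1/479883) - R)) = √((913856 + 0² + 2268*0) + ((-639347 + 1/479883) - 1*(-1421341))) = √((913856 + 0 + 0) + ((-639347 + 1/479883) + 1421341)) = √(913856 + (-306811756400/479883 + 1421341)) = √(913856 + 375265626703/479883) = √(813809585551/479883) = √390533385342970533/479883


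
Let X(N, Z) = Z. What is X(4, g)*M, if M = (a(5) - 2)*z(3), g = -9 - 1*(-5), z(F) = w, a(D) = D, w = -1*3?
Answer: 36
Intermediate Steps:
w = -3
z(F) = -3
g = -4 (g = -9 + 5 = -4)
M = -9 (M = (5 - 2)*(-3) = 3*(-3) = -9)
X(4, g)*M = -4*(-9) = 36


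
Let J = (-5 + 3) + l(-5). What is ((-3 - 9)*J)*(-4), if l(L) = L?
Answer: -336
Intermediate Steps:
J = -7 (J = (-5 + 3) - 5 = -2 - 5 = -7)
((-3 - 9)*J)*(-4) = ((-3 - 9)*(-7))*(-4) = -12*(-7)*(-4) = 84*(-4) = -336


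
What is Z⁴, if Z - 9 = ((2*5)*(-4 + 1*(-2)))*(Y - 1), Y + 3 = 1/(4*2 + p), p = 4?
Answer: 3544535296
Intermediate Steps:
Y = -35/12 (Y = -3 + 1/(4*2 + 4) = -3 + 1/(8 + 4) = -3 + 1/12 = -35/12 ≈ -2.9167)
Z = 244 (Z = 9 + ((2*5)*(-4 + 1*(-2)))*(-35/12 - 1) = 9 + (10*(-4 - 2))*(-47/12) = 9 + (10*(-6))*(-47/12) = 9 - 60*(-47/12) = 9 + 235 = 244)
Z⁴ = 244⁴ = 3544535296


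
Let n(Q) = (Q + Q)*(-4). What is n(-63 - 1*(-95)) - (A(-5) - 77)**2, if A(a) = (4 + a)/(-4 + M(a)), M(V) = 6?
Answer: -25049/4 ≈ -6262.3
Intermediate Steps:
n(Q) = -8*Q (n(Q) = (2*Q)*(-4) = -8*Q)
A(a) = 2 + a/2 (A(a) = (4 + a)/(-4 + 6) = (4 + a)/2 = (4 + a)*(1/2) = 2 + a/2)
n(-63 - 1*(-95)) - (A(-5) - 77)**2 = -8*(-63 - 1*(-95)) - ((2 + (1/2)*(-5)) - 77)**2 = -8*(-63 + 95) - ((2 - 5/2) - 77)**2 = -8*32 - (-1/2 - 77)**2 = -256 - (-155/2)**2 = -256 - 1*24025/4 = -256 - 24025/4 = -25049/4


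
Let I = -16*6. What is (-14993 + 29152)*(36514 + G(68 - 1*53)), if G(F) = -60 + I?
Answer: 514792922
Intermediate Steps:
I = -96
G(F) = -156 (G(F) = -60 - 96 = -156)
(-14993 + 29152)*(36514 + G(68 - 1*53)) = (-14993 + 29152)*(36514 - 156) = 14159*36358 = 514792922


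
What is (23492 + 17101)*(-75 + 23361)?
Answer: 945248598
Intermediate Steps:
(23492 + 17101)*(-75 + 23361) = 40593*23286 = 945248598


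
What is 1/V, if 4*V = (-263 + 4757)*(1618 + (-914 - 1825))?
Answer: -2/2518887 ≈ -7.9400e-7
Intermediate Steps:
V = -2518887/2 (V = ((-263 + 4757)*(1618 + (-914 - 1825)))/4 = (4494*(1618 - 2739))/4 = (4494*(-1121))/4 = (¼)*(-5037774) = -2518887/2 ≈ -1.2594e+6)
1/V = 1/(-2518887/2) = -2/2518887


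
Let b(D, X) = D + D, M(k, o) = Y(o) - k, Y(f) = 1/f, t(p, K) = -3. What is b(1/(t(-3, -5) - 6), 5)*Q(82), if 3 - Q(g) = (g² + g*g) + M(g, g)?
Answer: 1095767/369 ≈ 2969.6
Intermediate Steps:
M(k, o) = 1/o - k
b(D, X) = 2*D
Q(g) = 3 + g - 1/g - 2*g² (Q(g) = 3 - ((g² + g*g) + (1/g - g)) = 3 - ((g² + g²) + (1/g - g)) = 3 - (2*g² + (1/g - g)) = 3 - (1/g - g + 2*g²) = 3 + (g - 1/g - 2*g²) = 3 + g - 1/g - 2*g²)
b(1/(t(-3, -5) - 6), 5)*Q(82) = (2/(-3 - 6))*(3 + 82 - 1/82 - 2*82²) = (2/(-9))*(3 + 82 - 1*1/82 - 2*6724) = (2*(-⅑))*(3 + 82 - 1/82 - 13448) = -2/9*(-1095767/82) = 1095767/369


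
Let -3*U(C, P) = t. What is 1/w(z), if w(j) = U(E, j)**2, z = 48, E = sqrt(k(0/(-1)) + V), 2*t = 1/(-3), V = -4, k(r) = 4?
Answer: 324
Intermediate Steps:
t = -1/6 (t = (1/2)/(-3) = (1/2)*(-1/3) = -1/6 ≈ -0.16667)
E = 0 (E = sqrt(4 - 4) = sqrt(0) = 0)
U(C, P) = 1/18 (U(C, P) = -1/3*(-1/6) = 1/18)
w(j) = 1/324 (w(j) = (1/18)**2 = 1/324)
1/w(z) = 1/(1/324) = 324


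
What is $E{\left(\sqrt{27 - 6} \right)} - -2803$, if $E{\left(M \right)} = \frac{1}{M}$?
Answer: $2803 + \frac{\sqrt{21}}{21} \approx 2803.2$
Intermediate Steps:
$E{\left(\sqrt{27 - 6} \right)} - -2803 = \frac{1}{\sqrt{27 - 6}} - -2803 = \frac{1}{\sqrt{21}} + 2803 = \frac{\sqrt{21}}{21} + 2803 = 2803 + \frac{\sqrt{21}}{21}$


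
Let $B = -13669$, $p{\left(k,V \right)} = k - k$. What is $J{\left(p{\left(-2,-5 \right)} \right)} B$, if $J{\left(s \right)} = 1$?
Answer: $-13669$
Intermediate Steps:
$p{\left(k,V \right)} = 0$
$J{\left(p{\left(-2,-5 \right)} \right)} B = 1 \left(-13669\right) = -13669$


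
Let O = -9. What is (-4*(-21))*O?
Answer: -756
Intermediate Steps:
(-4*(-21))*O = -4*(-21)*(-9) = 84*(-9) = -756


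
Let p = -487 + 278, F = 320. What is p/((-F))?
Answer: 209/320 ≈ 0.65312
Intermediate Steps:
p = -209
p/((-F)) = -209/((-1*320)) = -209/(-320) = -209*(-1/320) = 209/320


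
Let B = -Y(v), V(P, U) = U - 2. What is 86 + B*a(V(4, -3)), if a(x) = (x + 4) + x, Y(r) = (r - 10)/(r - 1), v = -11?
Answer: 193/2 ≈ 96.500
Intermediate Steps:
V(P, U) = -2 + U
Y(r) = (-10 + r)/(-1 + r)
a(x) = 4 + 2*x (a(x) = (4 + x) + x = 4 + 2*x)
B = -7/4 (B = -(-10 - 11)/(-1 - 11) = -(-21)/(-12) = -(-1)*(-21)/12 = -1*7/4 = -7/4 ≈ -1.7500)
86 + B*a(V(4, -3)) = 86 - 7*(4 + 2*(-2 - 3))/4 = 86 - 7*(4 + 2*(-5))/4 = 86 - 7*(4 - 10)/4 = 86 - 7/4*(-6) = 86 + 21/2 = 193/2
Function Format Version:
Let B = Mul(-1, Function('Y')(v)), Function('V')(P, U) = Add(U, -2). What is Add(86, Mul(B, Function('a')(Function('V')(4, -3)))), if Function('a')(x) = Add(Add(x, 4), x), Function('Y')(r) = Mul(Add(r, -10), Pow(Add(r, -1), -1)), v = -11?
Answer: Rational(193, 2) ≈ 96.500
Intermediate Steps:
Function('V')(P, U) = Add(-2, U)
Function('Y')(r) = Mul(Pow(Add(-1, r), -1), Add(-10, r)) (Function('Y')(r) = Mul(Add(-10, r), Pow(Add(-1, r), -1)) = Mul(Pow(Add(-1, r), -1), Add(-10, r)))
Function('a')(x) = Add(4, Mul(2, x)) (Function('a')(x) = Add(Add(4, x), x) = Add(4, Mul(2, x)))
B = Rational(-7, 4) (B = Mul(-1, Mul(Pow(Add(-1, -11), -1), Add(-10, -11))) = Mul(-1, Mul(Pow(-12, -1), -21)) = Mul(-1, Mul(Rational(-1, 12), -21)) = Mul(-1, Rational(7, 4)) = Rational(-7, 4) ≈ -1.7500)
Add(86, Mul(B, Function('a')(Function('V')(4, -3)))) = Add(86, Mul(Rational(-7, 4), Add(4, Mul(2, Add(-2, -3))))) = Add(86, Mul(Rational(-7, 4), Add(4, Mul(2, -5)))) = Add(86, Mul(Rational(-7, 4), Add(4, -10))) = Add(86, Mul(Rational(-7, 4), -6)) = Add(86, Rational(21, 2)) = Rational(193, 2)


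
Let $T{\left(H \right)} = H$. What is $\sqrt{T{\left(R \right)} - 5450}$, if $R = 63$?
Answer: $i \sqrt{5387} \approx 73.396 i$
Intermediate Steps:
$\sqrt{T{\left(R \right)} - 5450} = \sqrt{63 - 5450} = \sqrt{-5387} = i \sqrt{5387}$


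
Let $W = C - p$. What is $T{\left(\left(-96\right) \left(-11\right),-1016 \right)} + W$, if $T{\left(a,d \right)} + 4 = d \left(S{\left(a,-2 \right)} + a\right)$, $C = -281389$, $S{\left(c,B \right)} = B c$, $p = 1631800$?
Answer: $-840297$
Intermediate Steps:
$W = -1913189$ ($W = -281389 - 1631800 = -1913189$)
$T{\left(a,d \right)} = -4 - a d$ ($T{\left(a,d \right)} = -4 + d \left(- 2 a + a\right) = -4 + d \left(- a\right) = -4 - a d$)
$T{\left(\left(-96\right) \left(-11\right),-1016 \right)} + W = \left(-4 - \left(-96\right) \left(-11\right) \left(-1016\right)\right) - 1913189 = \left(-4 - 1056 \left(-1016\right)\right) - 1913189 = \left(-4 + 1072896\right) - 1913189 = 1072892 - 1913189 = -840297$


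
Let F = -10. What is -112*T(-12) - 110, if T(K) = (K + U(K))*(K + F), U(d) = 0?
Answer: -29678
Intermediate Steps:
T(K) = K*(-10 + K) (T(K) = (K + 0)*(K - 10) = K*(-10 + K))
-112*T(-12) - 110 = -(-1344)*(-10 - 12) - 110 = -(-1344)*(-22) - 110 = -112*264 - 110 = -29568 - 110 = -29678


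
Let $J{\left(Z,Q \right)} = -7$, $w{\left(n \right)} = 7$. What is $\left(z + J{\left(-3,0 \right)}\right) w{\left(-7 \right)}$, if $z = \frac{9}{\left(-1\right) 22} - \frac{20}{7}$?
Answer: $- \frac{1581}{22} \approx -71.864$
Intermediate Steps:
$z = - \frac{503}{154}$ ($z = \frac{9}{-22} - \frac{20}{7} = 9 \left(- \frac{1}{22}\right) - \frac{20}{7} = - \frac{9}{22} - \frac{20}{7} = - \frac{503}{154} \approx -3.2662$)
$\left(z + J{\left(-3,0 \right)}\right) w{\left(-7 \right)} = \left(- \frac{503}{154} - 7\right) 7 = \left(- \frac{1581}{154}\right) 7 = - \frac{1581}{22}$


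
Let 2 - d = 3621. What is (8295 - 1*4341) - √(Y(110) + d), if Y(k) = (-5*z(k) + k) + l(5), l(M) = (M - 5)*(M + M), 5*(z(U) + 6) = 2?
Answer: 3954 - 59*I ≈ 3954.0 - 59.0*I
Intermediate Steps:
d = -3619 (d = 2 - 1*3621 = 2 - 3621 = -3619)
z(U) = -28/5 (z(U) = -6 + (⅕)*2 = -6 + ⅖ = -28/5)
l(M) = 2*M*(-5 + M) (l(M) = (-5 + M)*(2*M) = 2*M*(-5 + M))
Y(k) = 28 + k (Y(k) = (-5*(-28/5) + k) + 2*5*(-5 + 5) = (28 + k) + 2*5*0 = (28 + k) + 0 = 28 + k)
(8295 - 1*4341) - √(Y(110) + d) = (8295 - 1*4341) - √((28 + 110) - 3619) = (8295 - 4341) - √(138 - 3619) = 3954 - √(-3481) = 3954 - 59*I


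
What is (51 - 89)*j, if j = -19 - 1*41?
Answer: 2280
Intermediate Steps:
j = -60 (j = -19 - 41 = -60)
(51 - 89)*j = (51 - 89)*(-60) = -38*(-60) = 2280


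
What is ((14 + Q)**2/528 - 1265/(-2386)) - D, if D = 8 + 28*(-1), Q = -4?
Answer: 3262835/157476 ≈ 20.720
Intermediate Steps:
D = -20 (D = 8 - 28 = -20)
((14 + Q)**2/528 - 1265/(-2386)) - D = ((14 - 4)**2/528 - 1265/(-2386)) - 1*(-20) = (10**2*(1/528) - 1265*(-1/2386)) + 20 = (100*(1/528) + 1265/2386) + 20 = (25/132 + 1265/2386) + 20 = 113315/157476 + 20 = 3262835/157476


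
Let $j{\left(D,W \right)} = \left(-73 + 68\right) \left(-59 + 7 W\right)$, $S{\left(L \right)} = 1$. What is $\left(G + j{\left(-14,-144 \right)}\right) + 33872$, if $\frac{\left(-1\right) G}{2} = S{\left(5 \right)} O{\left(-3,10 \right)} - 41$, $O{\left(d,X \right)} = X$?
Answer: $39269$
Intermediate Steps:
$j{\left(D,W \right)} = 295 - 35 W$ ($j{\left(D,W \right)} = - 5 \left(-59 + 7 W\right) = 295 - 35 W$)
$G = 62$ ($G = - 2 \left(1 \cdot 10 - 41\right) = - 2 \left(10 - 41\right) = \left(-2\right) \left(-31\right) = 62$)
$\left(G + j{\left(-14,-144 \right)}\right) + 33872 = \left(62 + \left(295 - -5040\right)\right) + 33872 = \left(62 + \left(295 + 5040\right)\right) + 33872 = \left(62 + 5335\right) + 33872 = 5397 + 33872 = 39269$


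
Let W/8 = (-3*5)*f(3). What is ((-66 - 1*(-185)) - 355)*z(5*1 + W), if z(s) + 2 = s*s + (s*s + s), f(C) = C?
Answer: -59399548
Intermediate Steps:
W = -360 (W = 8*(-3*5*3) = 8*(-15*3) = 8*(-45) = -360)
z(s) = -2 + s + 2*s² (z(s) = -2 + (s*s + (s*s + s)) = -2 + (s² + (s² + s)) = -2 + (s² + (s + s²)) = -2 + (s + 2*s²) = -2 + s + 2*s²)
((-66 - 1*(-185)) - 355)*z(5*1 + W) = ((-66 - 1*(-185)) - 355)*(-2 + (5*1 - 360) + 2*(5*1 - 360)²) = ((-66 + 185) - 355)*(-2 + (5 - 360) + 2*(5 - 360)²) = (119 - 355)*(-2 - 355 + 2*(-355)²) = -236*(-2 - 355 + 2*126025) = -236*(-2 - 355 + 252050) = -236*251693 = -59399548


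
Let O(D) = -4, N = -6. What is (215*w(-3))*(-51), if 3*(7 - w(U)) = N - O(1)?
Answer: -84065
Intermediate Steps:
w(U) = 23/3 (w(U) = 7 - (-6 - 1*(-4))/3 = 7 - (-6 + 4)/3 = 7 - ⅓*(-2) = 7 + ⅔ = 23/3)
(215*w(-3))*(-51) = (215*(23/3))*(-51) = (4945/3)*(-51) = -84065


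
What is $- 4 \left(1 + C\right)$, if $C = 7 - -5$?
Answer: $-52$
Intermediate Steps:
$C = 12$ ($C = 7 + 5 = 12$)
$- 4 \left(1 + C\right) = - 4 \left(1 + 12\right) = \left(-4\right) 13 = -52$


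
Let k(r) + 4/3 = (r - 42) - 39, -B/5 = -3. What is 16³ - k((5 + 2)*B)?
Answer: 12220/3 ≈ 4073.3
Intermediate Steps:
B = 15 (B = -5*(-3) = 15)
k(r) = -247/3 + r (k(r) = -4/3 + ((r - 42) - 39) = -4/3 + ((-42 + r) - 39) = -4/3 + (-81 + r) = -247/3 + r)
16³ - k((5 + 2)*B) = 16³ - (-247/3 + (5 + 2)*15) = 4096 - (-247/3 + 7*15) = 4096 - (-247/3 + 105) = 4096 - 1*68/3 = 4096 - 68/3 = 12220/3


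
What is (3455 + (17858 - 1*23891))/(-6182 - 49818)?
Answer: 1289/28000 ≈ 0.046036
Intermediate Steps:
(3455 + (17858 - 1*23891))/(-6182 - 49818) = (3455 + (17858 - 23891))/(-56000) = (3455 - 6033)*(-1/56000) = -2578*(-1/56000) = 1289/28000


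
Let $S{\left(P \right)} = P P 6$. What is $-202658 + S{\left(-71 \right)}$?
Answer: $-172412$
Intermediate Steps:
$S{\left(P \right)} = 6 P^{2}$ ($S{\left(P \right)} = P^{2} \cdot 6 = 6 P^{2}$)
$-202658 + S{\left(-71 \right)} = -202658 + 6 \left(-71\right)^{2} = -202658 + 6 \cdot 5041 = -202658 + 30246 = -172412$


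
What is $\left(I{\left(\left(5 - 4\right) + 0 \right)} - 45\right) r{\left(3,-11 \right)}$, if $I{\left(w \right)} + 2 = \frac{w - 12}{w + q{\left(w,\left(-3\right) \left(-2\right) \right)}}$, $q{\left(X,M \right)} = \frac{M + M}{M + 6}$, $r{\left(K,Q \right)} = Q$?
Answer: $\frac{1155}{2} \approx 577.5$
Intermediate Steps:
$q{\left(X,M \right)} = \frac{2 M}{6 + M}$
$I{\left(w \right)} = -2 + \frac{-12 + w}{1 + w}$ ($I{\left(w \right)} = -2 + \frac{w - 12}{w + \frac{2 \left(\left(-3\right) \left(-2\right)\right)}{6 - -6}} = -2 + \frac{-12 + w}{w + 2 \cdot 6 \frac{1}{6 + 6}} = -2 + \frac{-12 + w}{w + 2 \cdot 6 \cdot \frac{1}{12}} = -2 + \frac{-12 + w}{w + 1} = -2 + \frac{-12 + w}{1 + w}$)
$\left(I{\left(\left(5 - 4\right) + 0 \right)} - 45\right) r{\left(3,-11 \right)} = \left(\frac{-14 - \left(\left(5 - 4\right) + 0\right)}{1 + \left(\left(5 - 4\right) + 0\right)} - 45\right) \left(-11\right) = \left(\frac{-14 - \left(1 + 0\right)}{1 + \left(1 + 0\right)} - 45\right) \left(-11\right) = \left(\frac{-14 - 1}{1 + 1} - 45\right) \left(-11\right) = \left(\frac{-14 - 1}{2} - 45\right) \left(-11\right) = \left(\frac{1}{2} \left(-15\right) - 45\right) \left(-11\right) = \left(- \frac{15}{2} - 45\right) \left(-11\right) = \left(- \frac{105}{2}\right) \left(-11\right) = \frac{1155}{2}$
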